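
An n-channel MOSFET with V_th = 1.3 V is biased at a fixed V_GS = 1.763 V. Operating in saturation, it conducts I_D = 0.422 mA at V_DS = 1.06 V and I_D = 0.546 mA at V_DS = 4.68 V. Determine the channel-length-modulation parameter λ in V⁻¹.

λ = 0.0888 V⁻¹

With V_GS fixed, I_D ∝ (1 + λ V_DS) in saturation, so I_D2/I_D1 = (1 + λ V_DS2)/(1 + λ V_DS1).
0.546/0.422 = 1.294 = (1 + 4.68 λ)/(1 + 1.06 λ).
Solving: λ (I_D1 V_DS2 − I_D2 V_DS1) = I_D2 − I_D1, so λ = (0.546 − 0.422) / (0.422 × 4.68 − 0.546 × 1.06) = 0.124 / 1.4 = 0.0888 V⁻¹.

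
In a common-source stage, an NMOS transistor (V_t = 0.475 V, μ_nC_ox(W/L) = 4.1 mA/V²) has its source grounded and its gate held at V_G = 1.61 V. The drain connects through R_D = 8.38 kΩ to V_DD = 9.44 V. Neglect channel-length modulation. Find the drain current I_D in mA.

V_GS = V_G = 1.61 V, so V_ov = 1.61 − 0.475 = 1.14 V.
Assume saturation: I_D = ½ k_n V_ov² = 0.5 × 4.1 × 1.14² = 2.64 mA, giving V_DS = V_DD − I_D R_D = 9.44 − 2.64 × 8.38 = -12.7 V.
But -12.7 V < V_ov = 1.14 V, so the device is actually in triode.
In triode I_D = k_n[V_ov V_DS − ½ V_DS²] and I_D = (V_DD − V_DS)/R_D. Equating: 17.2 V_DS² − 40 V_DS + 9.44 = 0, giving V_DS = 0.267 V (the root below V_ov).
I_D = (9.44 − 0.267) / 8.38 = 1.09 mA.

I_D = 1.09 mA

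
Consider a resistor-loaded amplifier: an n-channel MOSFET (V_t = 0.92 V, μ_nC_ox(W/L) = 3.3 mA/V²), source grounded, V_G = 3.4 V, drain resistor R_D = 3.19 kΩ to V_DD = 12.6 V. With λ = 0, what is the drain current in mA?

I_D = 3.79 mA

V_GS = V_G = 3.4 V, so V_ov = 3.4 − 0.92 = 2.48 V.
Assume saturation: I_D = ½ k_n V_ov² = 0.5 × 3.3 × 2.48² = 10.1 mA, giving V_DS = V_DD − I_D R_D = 12.6 − 10.1 × 3.19 = -19.8 V.
But -19.8 V < V_ov = 2.48 V, so the device is actually in triode.
In triode I_D = k_n[V_ov V_DS − ½ V_DS²] and I_D = (V_DD − V_DS)/R_D. Equating: 5.26 V_DS² − 27.11 V_DS + 12.6 = 0, giving V_DS = 0.517 V (the root below V_ov).
I_D = (12.6 − 0.517) / 3.19 = 3.79 mA.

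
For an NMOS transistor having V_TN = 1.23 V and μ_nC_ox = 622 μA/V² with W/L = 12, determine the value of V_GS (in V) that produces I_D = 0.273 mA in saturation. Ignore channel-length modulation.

V_GS = 1.50 V

k_n = μ_nC_ox · (W/L) = 7.464 mA/V².
In saturation I_D = ½ k_n (V_GS − V_TN)², so V_GS − V_TN = √(2 I_D / k_n) = √(2 × 0.273 / 7.464) = 0.27 V.
V_GS = 1.23 + 0.27 = 1.5 V.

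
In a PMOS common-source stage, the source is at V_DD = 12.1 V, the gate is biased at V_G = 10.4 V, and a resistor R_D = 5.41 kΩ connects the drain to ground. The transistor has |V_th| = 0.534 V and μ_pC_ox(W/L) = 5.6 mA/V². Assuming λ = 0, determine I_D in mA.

I_D = 2.16 mA

V_SG = V_DD − V_G = 12.1 − 10.4 = 1.7 V, so V_ov = 1.7 − 0.534 = 1.17 V.
Assume saturation: I_D = ½ k_p V_ov² = 0.5 × 5.6 × 1.17² = 3.81 mA, giving V_SD = V_DD − I_D R_D = 12.1 − 3.81 × 5.41 = -8.49 V.
But -8.49 V < V_ov = 1.17 V, so the device is actually in triode.
In triode I_D = k_p[V_ov V_SD − ½ V_SD²] and I_D = (V_DD − V_SD)/R_D. Equating: 15.1 V_SD² − 36.33 V_SD + 12.1 = 0, giving V_SD = 0.4 V (the root below V_ov).
I_D = (12.1 − 0.4) / 5.41 = 2.16 mA.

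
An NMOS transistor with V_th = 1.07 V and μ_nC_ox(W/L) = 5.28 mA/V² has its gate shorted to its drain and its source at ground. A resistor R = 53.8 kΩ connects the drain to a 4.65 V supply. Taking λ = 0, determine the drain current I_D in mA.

With gate tied to drain, V_GS = V_DS ≥ V_GS − V_th, so the device is in saturation.
KCL at the drain: ½ k_n (V_GS − V_th)² = (V_DD − V_GS)/R.
Let x = V_GS − 1.07. Then 142 x² + x − 3.58 = 0, giving x = 0.155 V (positive root), so V_GS = 1.23 V.
I_D = (V_DD − V_GS)/R = (4.65 − 1.23) / 53.8 = 0.0637 mA.

I_D = 0.0637 mA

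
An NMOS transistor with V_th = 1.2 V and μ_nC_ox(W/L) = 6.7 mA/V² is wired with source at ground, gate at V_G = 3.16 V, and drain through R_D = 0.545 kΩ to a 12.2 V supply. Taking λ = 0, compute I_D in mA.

I_D = 12.9 mA

V_GS = V_G = 3.16 V, so V_ov = 3.16 − 1.2 = 1.96 V.
Assume saturation: I_D = ½ k_n V_ov² = 0.5 × 6.7 × 1.96² = 12.9 mA, giving V_DS = V_DD − I_D R_D = 12.2 − 12.9 × 0.545 = 5.19 V.
V_DS = 5.19 V ≥ V_ov = 1.96 V, confirming saturation.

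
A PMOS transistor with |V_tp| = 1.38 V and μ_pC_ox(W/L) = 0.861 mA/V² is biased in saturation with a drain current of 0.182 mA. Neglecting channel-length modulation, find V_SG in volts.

V_SG = 2.03 V

In saturation I_D = ½ k_p (V_SG − |V_tp|)², so V_SG − |V_tp| = √(2 I_D / k_p) = √(2 × 0.182 / 0.861) = 0.65 V.
V_SG = 1.38 + 0.65 = 2.03 V.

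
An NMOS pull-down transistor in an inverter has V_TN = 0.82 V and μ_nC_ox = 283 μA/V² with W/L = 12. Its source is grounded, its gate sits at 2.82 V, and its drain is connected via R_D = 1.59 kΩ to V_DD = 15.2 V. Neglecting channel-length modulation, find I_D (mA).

I_D = 6.79 mA

V_GS = V_G = 2.82 V, so V_ov = 2.82 − 0.82 = 2 V.
k_n = μ_nC_ox · (W/L) = 3.396 mA/V².
Assume saturation: I_D = ½ k_n V_ov² = 0.5 × 3.396 × 2² = 6.79 mA, giving V_DS = V_DD − I_D R_D = 15.2 − 6.79 × 1.59 = 4.4 V.
V_DS = 4.4 V ≥ V_ov = 2 V, confirming saturation.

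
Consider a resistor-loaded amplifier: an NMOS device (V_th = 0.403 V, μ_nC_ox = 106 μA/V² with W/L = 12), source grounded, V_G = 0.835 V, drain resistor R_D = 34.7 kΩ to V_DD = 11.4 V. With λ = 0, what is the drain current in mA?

V_GS = V_G = 0.835 V, so V_ov = 0.835 − 0.403 = 0.432 V.
k_n = μ_nC_ox · (W/L) = 1.272 mA/V².
Assume saturation: I_D = ½ k_n V_ov² = 0.5 × 1.272 × 0.432² = 0.119 mA, giving V_DS = V_DD − I_D R_D = 11.4 − 0.119 × 34.7 = 7.28 V.
V_DS = 7.28 V ≥ V_ov = 0.432 V, confirming saturation.

I_D = 0.119 mA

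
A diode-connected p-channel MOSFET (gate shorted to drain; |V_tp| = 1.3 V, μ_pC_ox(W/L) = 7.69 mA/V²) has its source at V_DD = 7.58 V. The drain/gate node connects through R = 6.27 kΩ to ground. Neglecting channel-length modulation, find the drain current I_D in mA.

I_D = 0.923 mA

With gate tied to drain, V_SG = V_SD ≥ V_SG − |V_tp|, so the device is in saturation.
KCL at the drain: ½ k_p (V_SG − |V_tp|)² = (V_DD − V_SG)/R.
Let x = V_SG − 1.3. Then 24.1 x² + x − 6.28 = 0, giving x = 0.49 V (positive root), so V_SG = 1.79 V.
I_D = (V_DD − V_SG)/R = (7.58 − 1.79) / 6.27 = 0.923 mA.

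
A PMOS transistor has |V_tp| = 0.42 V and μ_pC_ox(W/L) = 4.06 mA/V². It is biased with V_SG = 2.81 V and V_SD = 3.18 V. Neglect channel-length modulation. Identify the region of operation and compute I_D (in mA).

Saturation; I_D = 11.6 mA

V_ov = V_SG − |V_tp| = 2.81 − 0.42 = 2.39 V.
Since V_SD = 3.18 V ≥ V_ov = 2.39 V, the device is in saturation.
I_D = ½ k_p V_ov² = 0.5 × 4.06 × 2.39² = 11.6 mA.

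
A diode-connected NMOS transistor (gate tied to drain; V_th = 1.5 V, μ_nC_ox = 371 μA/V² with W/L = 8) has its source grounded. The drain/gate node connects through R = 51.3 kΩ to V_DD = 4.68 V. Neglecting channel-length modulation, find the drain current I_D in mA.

I_D = 0.0581 mA

With gate tied to drain, V_GS = V_DS ≥ V_GS − V_th, so the device is in saturation.
k_n = μ_nC_ox · (W/L) = 2.968 mA/V².
KCL at the drain: ½ k_n (V_GS − V_th)² = (V_DD − V_GS)/R.
Let x = V_GS − 1.5. Then 76.1 x² + x − 3.18 = 0, giving x = 0.198 V (positive root), so V_GS = 1.7 V.
I_D = (V_DD − V_GS)/R = (4.68 − 1.7) / 51.3 = 0.0581 mA.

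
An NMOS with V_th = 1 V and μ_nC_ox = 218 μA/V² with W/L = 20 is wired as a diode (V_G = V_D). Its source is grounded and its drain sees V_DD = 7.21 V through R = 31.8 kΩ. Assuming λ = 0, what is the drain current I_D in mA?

With gate tied to drain, V_GS = V_DS ≥ V_GS − V_th, so the device is in saturation.
k_n = μ_nC_ox · (W/L) = 4.36 mA/V².
KCL at the drain: ½ k_n (V_GS − V_th)² = (V_DD − V_GS)/R.
Let x = V_GS − 1. Then 69.3 x² + x − 6.21 = 0, giving x = 0.292 V (positive root), so V_GS = 1.29 V.
I_D = (V_DD − V_GS)/R = (7.21 − 1.29) / 31.8 = 0.186 mA.

I_D = 0.186 mA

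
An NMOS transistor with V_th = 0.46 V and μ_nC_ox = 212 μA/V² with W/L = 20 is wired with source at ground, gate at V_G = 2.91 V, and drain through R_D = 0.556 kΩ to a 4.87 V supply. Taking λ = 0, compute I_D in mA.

V_GS = V_G = 2.91 V, so V_ov = 2.91 − 0.46 = 2.45 V.
k_n = μ_nC_ox · (W/L) = 4.24 mA/V².
Assume saturation: I_D = ½ k_n V_ov² = 0.5 × 4.24 × 2.45² = 12.7 mA, giving V_DS = V_DD − I_D R_D = 4.87 − 12.7 × 0.556 = -2.21 V.
But -2.21 V < V_ov = 2.45 V, so the device is actually in triode.
In triode I_D = k_n[V_ov V_DS − ½ V_DS²] and I_D = (V_DD − V_DS)/R_D. Equating: 1.18 V_DS² − 6.776 V_DS + 4.87 = 0, giving V_DS = 0.842 V (the root below V_ov).
I_D = (4.87 − 0.842) / 0.556 = 7.24 mA.

I_D = 7.24 mA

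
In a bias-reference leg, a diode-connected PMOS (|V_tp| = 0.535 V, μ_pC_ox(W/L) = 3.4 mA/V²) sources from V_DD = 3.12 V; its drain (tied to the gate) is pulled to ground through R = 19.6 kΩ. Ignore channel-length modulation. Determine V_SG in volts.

With gate tied to drain, V_SG = V_SD ≥ V_SG − |V_tp|, so the device is in saturation.
KCL at the drain: ½ k_p (V_SG − |V_tp|)² = (V_DD − V_SG)/R.
Let x = V_SG − 0.535. Then 33.3 x² + x − 2.585 = 0, giving x = 0.264 V (positive root), so V_SG = 0.799 V.
I_D = (V_DD − V_SG)/R = (3.12 − 0.799) / 19.6 = 0.118 mA.

V_SG = 0.799 V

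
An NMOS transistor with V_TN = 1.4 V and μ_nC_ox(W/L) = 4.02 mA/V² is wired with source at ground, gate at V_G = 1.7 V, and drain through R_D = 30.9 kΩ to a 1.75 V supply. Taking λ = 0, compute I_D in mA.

V_GS = V_G = 1.7 V, so V_ov = 1.7 − 1.4 = 0.3 V.
Assume saturation: I_D = ½ k_n V_ov² = 0.5 × 4.02 × 0.3² = 0.181 mA, giving V_DS = V_DD − I_D R_D = 1.75 − 0.181 × 30.9 = -3.84 V.
But -3.84 V < V_ov = 0.3 V, so the device is actually in triode.
In triode I_D = k_n[V_ov V_DS − ½ V_DS²] and I_D = (V_DD − V_DS)/R_D. Equating: 62.1 V_DS² − 38.27 V_DS + 1.75 = 0, giving V_DS = 0.0498 V (the root below V_ov).
I_D = (1.75 − 0.0498) / 30.9 = 0.055 mA.

I_D = 0.0550 mA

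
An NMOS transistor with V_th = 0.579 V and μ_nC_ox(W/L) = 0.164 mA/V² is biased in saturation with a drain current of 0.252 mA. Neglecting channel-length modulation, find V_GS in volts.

V_GS = 2.33 V

In saturation I_D = ½ k_n (V_GS − V_th)², so V_GS − V_th = √(2 I_D / k_n) = √(2 × 0.252 / 0.164) = 1.75 V.
V_GS = 0.579 + 1.75 = 2.33 V.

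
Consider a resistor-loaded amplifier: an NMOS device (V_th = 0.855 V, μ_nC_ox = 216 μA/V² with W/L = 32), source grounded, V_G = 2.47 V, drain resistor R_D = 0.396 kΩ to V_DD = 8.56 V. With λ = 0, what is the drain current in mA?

I_D = 9.01 mA

V_GS = V_G = 2.47 V, so V_ov = 2.47 − 0.855 = 1.62 V.
k_n = μ_nC_ox · (W/L) = 6.912 mA/V².
Assume saturation: I_D = ½ k_n V_ov² = 0.5 × 6.912 × 1.62² = 9.01 mA, giving V_DS = V_DD − I_D R_D = 8.56 − 9.01 × 0.396 = 4.99 V.
V_DS = 4.99 V ≥ V_ov = 1.62 V, confirming saturation.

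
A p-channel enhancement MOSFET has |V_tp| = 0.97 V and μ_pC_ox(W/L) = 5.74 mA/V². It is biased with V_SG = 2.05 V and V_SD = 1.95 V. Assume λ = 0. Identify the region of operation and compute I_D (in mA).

V_ov = V_SG − |V_tp| = 2.05 − 0.97 = 1.08 V.
Since V_SD = 1.95 V ≥ V_ov = 1.08 V, the device is in saturation.
I_D = ½ k_p V_ov² = 0.5 × 5.74 × 1.08² = 3.35 mA.

Saturation; I_D = 3.35 mA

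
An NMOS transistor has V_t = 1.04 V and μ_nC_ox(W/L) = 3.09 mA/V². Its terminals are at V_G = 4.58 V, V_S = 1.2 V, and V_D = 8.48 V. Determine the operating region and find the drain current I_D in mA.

V_GS = V_G − V_S = 4.58 − 1.2 = 3.38 V; V_DS = V_D − V_S = 8.48 − 1.2 = 7.28 V.
V_ov = V_GS − V_t = 3.38 − 1.04 = 2.34 V.
Since V_DS = 7.28 V ≥ V_ov = 2.34 V, the device is in saturation.
I_D = ½ k_n V_ov² = 0.5 × 3.09 × 2.34² = 8.46 mA.

Saturation; I_D = 8.46 mA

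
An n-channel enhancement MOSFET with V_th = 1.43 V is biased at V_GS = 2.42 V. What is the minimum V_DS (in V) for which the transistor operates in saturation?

V_DS,sat = 0.990 V

The boundary between triode and saturation is V_DS = V_GS − V_th = V_ov.
V_ov = 2.42 − 1.43 = 0.99 V.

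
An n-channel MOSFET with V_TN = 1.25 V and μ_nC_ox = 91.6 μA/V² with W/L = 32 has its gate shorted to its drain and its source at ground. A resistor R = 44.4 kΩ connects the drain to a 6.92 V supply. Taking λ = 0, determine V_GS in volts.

With gate tied to drain, V_GS = V_DS ≥ V_GS − V_TN, so the device is in saturation.
k_n = μ_nC_ox · (W/L) = 2.931 mA/V².
KCL at the drain: ½ k_n (V_GS − V_TN)² = (V_DD − V_GS)/R.
Let x = V_GS − 1.25. Then 65.1 x² + x − 5.67 = 0, giving x = 0.288 V (positive root), so V_GS = 1.54 V.
I_D = (V_DD − V_GS)/R = (6.92 − 1.54) / 44.4 = 0.121 mA.

V_GS = 1.54 V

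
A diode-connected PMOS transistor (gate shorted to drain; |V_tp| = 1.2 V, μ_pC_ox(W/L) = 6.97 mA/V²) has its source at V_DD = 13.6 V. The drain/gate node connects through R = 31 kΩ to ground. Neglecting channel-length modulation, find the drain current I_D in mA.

I_D = 0.389 mA

With gate tied to drain, V_SG = V_SD ≥ V_SG − |V_tp|, so the device is in saturation.
KCL at the drain: ½ k_p (V_SG − |V_tp|)² = (V_DD − V_SG)/R.
Let x = V_SG − 1.2. Then 108 x² + x − 12.4 = 0, giving x = 0.334 V (positive root), so V_SG = 1.53 V.
I_D = (V_DD − V_SG)/R = (13.6 − 1.53) / 31 = 0.389 mA.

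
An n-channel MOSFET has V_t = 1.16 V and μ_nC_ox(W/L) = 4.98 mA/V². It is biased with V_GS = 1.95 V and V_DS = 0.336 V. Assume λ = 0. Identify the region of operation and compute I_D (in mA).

Triode; I_D = 1.04 mA

V_ov = V_GS − V_t = 1.95 − 1.16 = 0.79 V.
Since V_DS = 0.336 V < V_ov = 0.79 V, the device is in the triode region.
I_D = k_n [V_ov · V_DS − ½ V_DS²] = 4.98 × [0.79 × 0.336 − 0.5 × 0.336²] = 1.04 mA.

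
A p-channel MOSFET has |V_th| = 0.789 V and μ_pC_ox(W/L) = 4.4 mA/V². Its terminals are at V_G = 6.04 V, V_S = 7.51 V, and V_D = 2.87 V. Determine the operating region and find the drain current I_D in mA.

V_SG = V_S − V_G = 7.51 − 6.04 = 1.47 V; V_SD = V_S − V_D = 7.51 − 2.87 = 4.64 V.
V_ov = V_SG − |V_th| = 1.47 − 0.789 = 0.681 V.
Since V_SD = 4.64 V ≥ V_ov = 0.681 V, the device is in saturation.
I_D = ½ k_p V_ov² = 0.5 × 4.4 × 0.681² = 1.02 mA.

Saturation; I_D = 1.02 mA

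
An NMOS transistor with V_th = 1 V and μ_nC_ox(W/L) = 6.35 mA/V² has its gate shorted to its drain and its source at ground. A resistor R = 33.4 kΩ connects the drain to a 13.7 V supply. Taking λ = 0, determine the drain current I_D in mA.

I_D = 0.370 mA

With gate tied to drain, V_GS = V_DS ≥ V_GS − V_th, so the device is in saturation.
KCL at the drain: ½ k_n (V_GS − V_th)² = (V_DD − V_GS)/R.
Let x = V_GS − 1. Then 106 x² + x − 12.7 = 0, giving x = 0.341 V (positive root), so V_GS = 1.34 V.
I_D = (V_DD − V_GS)/R = (13.7 − 1.34) / 33.4 = 0.37 mA.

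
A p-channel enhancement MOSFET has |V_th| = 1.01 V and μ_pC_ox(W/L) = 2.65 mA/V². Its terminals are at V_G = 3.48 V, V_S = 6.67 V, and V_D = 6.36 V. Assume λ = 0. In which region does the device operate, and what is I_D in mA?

V_SG = V_S − V_G = 6.67 − 3.48 = 3.19 V; V_SD = V_S − V_D = 6.67 − 6.36 = 0.31 V.
V_ov = V_SG − |V_th| = 3.19 − 1.01 = 2.18 V.
Since V_SD = 0.31 V < V_ov = 2.18 V, the device is in the triode region.
I_D = k_p [V_ov · V_SD − ½ V_SD²] = 2.65 × [2.18 × 0.31 − 0.5 × 0.31²] = 1.66 mA.

Triode; I_D = 1.66 mA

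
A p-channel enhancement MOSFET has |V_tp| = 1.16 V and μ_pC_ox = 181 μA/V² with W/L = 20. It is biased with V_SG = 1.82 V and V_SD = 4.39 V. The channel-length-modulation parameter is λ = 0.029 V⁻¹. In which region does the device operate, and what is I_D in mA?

k_p = μ_pC_ox · (W/L) = 3.62 mA/V².
V_ov = V_SG − |V_tp| = 1.82 − 1.16 = 0.66 V.
Since V_SD = 4.39 V ≥ V_ov = 0.66 V, the device is in saturation.
I_D = ½ k_p V_ov² (1 + λ V_SD) = 0.5 × 3.62 × 0.66² × (1 + 0.029 × 4.39) = 0.889 mA.

Saturation; I_D = 0.889 mA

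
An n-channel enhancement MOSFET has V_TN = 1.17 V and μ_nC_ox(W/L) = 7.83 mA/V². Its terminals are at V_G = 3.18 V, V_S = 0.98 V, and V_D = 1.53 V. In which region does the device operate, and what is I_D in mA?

Triode; I_D = 3.25 mA

V_GS = V_G − V_S = 3.18 − 0.98 = 2.2 V; V_DS = V_D − V_S = 1.53 − 0.98 = 0.55 V.
V_ov = V_GS − V_TN = 2.2 − 1.17 = 1.03 V.
Since V_DS = 0.55 V < V_ov = 1.03 V, the device is in the triode region.
I_D = k_n [V_ov · V_DS − ½ V_DS²] = 7.83 × [1.03 × 0.55 − 0.5 × 0.55²] = 3.25 mA.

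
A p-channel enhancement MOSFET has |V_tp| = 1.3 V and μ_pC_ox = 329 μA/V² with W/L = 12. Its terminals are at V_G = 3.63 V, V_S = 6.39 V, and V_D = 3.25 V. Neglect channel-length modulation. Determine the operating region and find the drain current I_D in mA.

Saturation; I_D = 4.21 mA

V_SG = V_S − V_G = 6.39 − 3.63 = 2.76 V; V_SD = V_S − V_D = 6.39 − 3.25 = 3.14 V.
k_p = μ_pC_ox · (W/L) = 3.948 mA/V².
V_ov = V_SG − |V_tp| = 2.76 − 1.3 = 1.46 V.
Since V_SD = 3.14 V ≥ V_ov = 1.46 V, the device is in saturation.
I_D = ½ k_p V_ov² = 0.5 × 3.948 × 1.46² = 4.21 mA.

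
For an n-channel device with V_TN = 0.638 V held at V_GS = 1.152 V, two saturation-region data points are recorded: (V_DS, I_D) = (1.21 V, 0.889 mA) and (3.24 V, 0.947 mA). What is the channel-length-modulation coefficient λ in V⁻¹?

With V_GS fixed, I_D ∝ (1 + λ V_DS) in saturation, so I_D2/I_D1 = (1 + λ V_DS2)/(1 + λ V_DS1).
0.947/0.889 = 1.065 = (1 + 3.24 λ)/(1 + 1.21 λ).
Solving: λ (I_D1 V_DS2 − I_D2 V_DS1) = I_D2 − I_D1, so λ = (0.947 − 0.889) / (0.889 × 3.24 − 0.947 × 1.21) = 0.058 / 1.73 = 0.0334 V⁻¹.

λ = 0.0334 V⁻¹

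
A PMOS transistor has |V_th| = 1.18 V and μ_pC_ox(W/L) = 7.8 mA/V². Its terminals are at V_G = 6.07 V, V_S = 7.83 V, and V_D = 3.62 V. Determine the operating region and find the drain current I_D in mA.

V_SG = V_S − V_G = 7.83 − 6.07 = 1.76 V; V_SD = V_S − V_D = 7.83 − 3.62 = 4.21 V.
V_ov = V_SG − |V_th| = 1.76 − 1.18 = 0.58 V.
Since V_SD = 4.21 V ≥ V_ov = 0.58 V, the device is in saturation.
I_D = ½ k_p V_ov² = 0.5 × 7.8 × 0.58² = 1.31 mA.

Saturation; I_D = 1.31 mA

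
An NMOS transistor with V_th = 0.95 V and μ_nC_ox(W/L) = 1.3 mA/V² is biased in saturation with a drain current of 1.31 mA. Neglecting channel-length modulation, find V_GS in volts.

V_GS = 2.37 V

In saturation I_D = ½ k_n (V_GS − V_th)², so V_GS − V_th = √(2 I_D / k_n) = √(2 × 1.31 / 1.3) = 1.42 V.
V_GS = 0.95 + 1.42 = 2.37 V.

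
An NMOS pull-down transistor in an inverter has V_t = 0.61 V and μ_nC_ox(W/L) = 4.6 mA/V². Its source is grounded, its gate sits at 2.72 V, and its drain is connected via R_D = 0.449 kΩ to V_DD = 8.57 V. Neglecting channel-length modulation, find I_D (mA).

I_D = 10.2 mA

V_GS = V_G = 2.72 V, so V_ov = 2.72 − 0.61 = 2.11 V.
Assume saturation: I_D = ½ k_n V_ov² = 0.5 × 4.6 × 2.11² = 10.2 mA, giving V_DS = V_DD − I_D R_D = 8.57 − 10.2 × 0.449 = 3.97 V.
V_DS = 3.97 V ≥ V_ov = 2.11 V, confirming saturation.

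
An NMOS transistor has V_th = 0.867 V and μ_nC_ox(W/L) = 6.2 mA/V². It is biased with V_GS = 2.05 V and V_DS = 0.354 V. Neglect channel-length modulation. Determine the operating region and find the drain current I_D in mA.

Triode; I_D = 2.21 mA

V_ov = V_GS − V_th = 2.05 − 0.867 = 1.18 V.
Since V_DS = 0.354 V < V_ov = 1.18 V, the device is in the triode region.
I_D = k_n [V_ov · V_DS − ½ V_DS²] = 6.2 × [1.18 × 0.354 − 0.5 × 0.354²] = 2.21 mA.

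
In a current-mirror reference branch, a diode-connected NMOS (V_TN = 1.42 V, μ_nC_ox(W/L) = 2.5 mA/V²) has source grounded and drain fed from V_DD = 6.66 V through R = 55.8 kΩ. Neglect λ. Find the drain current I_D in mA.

With gate tied to drain, V_GS = V_DS ≥ V_GS − V_TN, so the device is in saturation.
KCL at the drain: ½ k_n (V_GS − V_TN)² = (V_DD − V_GS)/R.
Let x = V_GS − 1.42. Then 69.8 x² + x − 5.24 = 0, giving x = 0.267 V (positive root), so V_GS = 1.69 V.
I_D = (V_DD − V_GS)/R = (6.66 − 1.69) / 55.8 = 0.0891 mA.

I_D = 0.0891 mA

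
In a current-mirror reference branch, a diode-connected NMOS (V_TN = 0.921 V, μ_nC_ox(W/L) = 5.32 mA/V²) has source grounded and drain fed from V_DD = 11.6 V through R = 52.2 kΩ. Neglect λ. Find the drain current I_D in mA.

With gate tied to drain, V_GS = V_DS ≥ V_GS − V_TN, so the device is in saturation.
KCL at the drain: ½ k_n (V_GS − V_TN)² = (V_DD − V_GS)/R.
Let x = V_GS − 0.921. Then 139 x² + x − 10.68 = 0, giving x = 0.274 V (positive root), so V_GS = 1.19 V.
I_D = (V_DD − V_GS)/R = (11.6 − 1.19) / 52.2 = 0.199 mA.

I_D = 0.199 mA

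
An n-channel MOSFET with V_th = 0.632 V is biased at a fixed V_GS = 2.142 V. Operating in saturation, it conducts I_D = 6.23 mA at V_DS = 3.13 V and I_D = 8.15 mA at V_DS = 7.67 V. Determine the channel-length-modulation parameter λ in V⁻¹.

With V_GS fixed, I_D ∝ (1 + λ V_DS) in saturation, so I_D2/I_D1 = (1 + λ V_DS2)/(1 + λ V_DS1).
8.15/6.23 = 1.308 = (1 + 7.67 λ)/(1 + 3.13 λ).
Solving: λ (I_D1 V_DS2 − I_D2 V_DS1) = I_D2 − I_D1, so λ = (8.15 − 6.23) / (6.23 × 7.67 − 8.15 × 3.13) = 1.92 / 22.3 = 0.0862 V⁻¹.

λ = 0.0862 V⁻¹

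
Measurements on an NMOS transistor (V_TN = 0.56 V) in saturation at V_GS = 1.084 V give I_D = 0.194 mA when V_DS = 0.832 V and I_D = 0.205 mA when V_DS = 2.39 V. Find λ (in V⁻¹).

With V_GS fixed, I_D ∝ (1 + λ V_DS) in saturation, so I_D2/I_D1 = (1 + λ V_DS2)/(1 + λ V_DS1).
0.205/0.194 = 1.057 = (1 + 2.39 λ)/(1 + 0.832 λ).
Solving: λ (I_D1 V_DS2 − I_D2 V_DS1) = I_D2 − I_D1, so λ = (0.205 − 0.194) / (0.194 × 2.39 − 0.205 × 0.832) = 0.011 / 0.293 = 0.0375 V⁻¹.

λ = 0.0375 V⁻¹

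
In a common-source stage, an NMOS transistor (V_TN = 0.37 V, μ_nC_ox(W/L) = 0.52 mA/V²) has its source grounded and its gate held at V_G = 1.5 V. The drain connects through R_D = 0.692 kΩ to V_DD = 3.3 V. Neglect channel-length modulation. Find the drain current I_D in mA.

V_GS = V_G = 1.5 V, so V_ov = 1.5 − 0.37 = 1.13 V.
Assume saturation: I_D = ½ k_n V_ov² = 0.5 × 0.52 × 1.13² = 0.332 mA, giving V_DS = V_DD − I_D R_D = 3.3 − 0.332 × 0.692 = 3.07 V.
V_DS = 3.07 V ≥ V_ov = 1.13 V, confirming saturation.

I_D = 0.332 mA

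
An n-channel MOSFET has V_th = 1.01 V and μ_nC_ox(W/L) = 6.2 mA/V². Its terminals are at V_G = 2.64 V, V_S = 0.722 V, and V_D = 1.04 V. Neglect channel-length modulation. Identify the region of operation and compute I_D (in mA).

V_GS = V_G − V_S = 2.64 − 0.722 = 1.92 V; V_DS = V_D − V_S = 1.04 − 0.722 = 0.318 V.
V_ov = V_GS − V_th = 1.92 − 1.01 = 0.908 V.
Since V_DS = 0.318 V < V_ov = 0.908 V, the device is in the triode region.
I_D = k_n [V_ov · V_DS − ½ V_DS²] = 6.2 × [0.908 × 0.318 − 0.5 × 0.318²] = 1.48 mA.

Triode; I_D = 1.48 mA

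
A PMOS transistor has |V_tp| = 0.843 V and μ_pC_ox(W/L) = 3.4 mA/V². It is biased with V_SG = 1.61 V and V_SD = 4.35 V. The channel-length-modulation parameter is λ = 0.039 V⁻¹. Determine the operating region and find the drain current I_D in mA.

Saturation; I_D = 1.17 mA

V_ov = V_SG − |V_tp| = 1.61 − 0.843 = 0.767 V.
Since V_SD = 4.35 V ≥ V_ov = 0.767 V, the device is in saturation.
I_D = ½ k_p V_ov² (1 + λ V_SD) = 0.5 × 3.4 × 0.767² × (1 + 0.039 × 4.35) = 1.17 mA.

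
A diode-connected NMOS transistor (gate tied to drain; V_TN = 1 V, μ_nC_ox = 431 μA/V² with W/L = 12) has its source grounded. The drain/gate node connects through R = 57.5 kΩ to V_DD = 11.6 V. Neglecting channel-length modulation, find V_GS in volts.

With gate tied to drain, V_GS = V_DS ≥ V_GS − V_TN, so the device is in saturation.
k_n = μ_nC_ox · (W/L) = 5.172 mA/V².
KCL at the drain: ½ k_n (V_GS − V_TN)² = (V_DD − V_GS)/R.
Let x = V_GS − 1. Then 149 x² + x − 10.6 = 0, giving x = 0.264 V (positive root), so V_GS = 1.26 V.
I_D = (V_DD − V_GS)/R = (11.6 − 1.26) / 57.5 = 0.18 mA.

V_GS = 1.26 V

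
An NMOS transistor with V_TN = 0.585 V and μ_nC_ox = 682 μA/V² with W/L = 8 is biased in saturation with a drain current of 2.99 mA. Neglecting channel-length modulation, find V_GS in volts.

k_n = μ_nC_ox · (W/L) = 5.456 mA/V².
In saturation I_D = ½ k_n (V_GS − V_TN)², so V_GS − V_TN = √(2 I_D / k_n) = √(2 × 2.99 / 5.456) = 1.05 V.
V_GS = 0.585 + 1.05 = 1.63 V.

V_GS = 1.63 V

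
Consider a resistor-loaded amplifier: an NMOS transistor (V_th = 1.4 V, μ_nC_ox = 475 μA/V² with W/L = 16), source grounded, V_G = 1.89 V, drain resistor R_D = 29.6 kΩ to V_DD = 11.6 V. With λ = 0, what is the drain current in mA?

V_GS = V_G = 1.89 V, so V_ov = 1.89 − 1.4 = 0.49 V.
k_n = μ_nC_ox · (W/L) = 7.6 mA/V².
Assume saturation: I_D = ½ k_n V_ov² = 0.5 × 7.6 × 0.49² = 0.912 mA, giving V_DS = V_DD − I_D R_D = 11.6 − 0.912 × 29.6 = -15.4 V.
But -15.4 V < V_ov = 0.49 V, so the device is actually in triode.
In triode I_D = k_n[V_ov V_DS − ½ V_DS²] and I_D = (V_DD − V_DS)/R_D. Equating: 112 V_DS² − 111.2 V_DS + 11.6 = 0, giving V_DS = 0.118 V (the root below V_ov).
I_D = (11.6 − 0.118) / 29.6 = 0.388 mA.

I_D = 0.388 mA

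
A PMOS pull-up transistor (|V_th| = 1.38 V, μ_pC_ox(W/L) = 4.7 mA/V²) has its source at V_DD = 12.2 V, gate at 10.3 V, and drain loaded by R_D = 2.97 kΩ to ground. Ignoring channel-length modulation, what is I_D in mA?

I_D = 0.635 mA

V_SG = V_DD − V_G = 12.2 − 10.3 = 1.9 V, so V_ov = 1.9 − 1.38 = 0.52 V.
Assume saturation: I_D = ½ k_p V_ov² = 0.5 × 4.7 × 0.52² = 0.635 mA, giving V_SD = V_DD − I_D R_D = 12.2 − 0.635 × 2.97 = 10.3 V.
V_SD = 10.3 V ≥ V_ov = 0.52 V, confirming saturation.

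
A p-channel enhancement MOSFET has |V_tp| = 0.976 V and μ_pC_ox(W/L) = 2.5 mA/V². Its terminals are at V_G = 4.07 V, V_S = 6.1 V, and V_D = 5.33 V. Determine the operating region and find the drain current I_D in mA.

V_SG = V_S − V_G = 6.1 − 4.07 = 2.03 V; V_SD = V_S − V_D = 6.1 − 5.33 = 0.77 V.
V_ov = V_SG − |V_tp| = 2.03 − 0.976 = 1.05 V.
Since V_SD = 0.77 V < V_ov = 1.05 V, the device is in the triode region.
I_D = k_p [V_ov · V_SD − ½ V_SD²] = 2.5 × [1.05 × 0.77 − 0.5 × 0.77²] = 1.29 mA.

Triode; I_D = 1.29 mA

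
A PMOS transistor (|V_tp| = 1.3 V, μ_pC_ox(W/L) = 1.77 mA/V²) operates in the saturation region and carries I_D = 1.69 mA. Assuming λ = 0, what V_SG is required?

In saturation I_D = ½ k_p (V_SG − |V_tp|)², so V_SG − |V_tp| = √(2 I_D / k_p) = √(2 × 1.69 / 1.77) = 1.38 V.
V_SG = 1.3 + 1.38 = 2.68 V.

V_SG = 2.68 V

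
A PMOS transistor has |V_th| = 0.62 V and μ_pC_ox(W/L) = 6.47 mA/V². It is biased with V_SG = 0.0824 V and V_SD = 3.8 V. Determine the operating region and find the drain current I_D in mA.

V_SG = 0.0824 V < |V_th| = 0.62 V, so the transistor is in cutoff.

Cutoff; I_D = 0 mA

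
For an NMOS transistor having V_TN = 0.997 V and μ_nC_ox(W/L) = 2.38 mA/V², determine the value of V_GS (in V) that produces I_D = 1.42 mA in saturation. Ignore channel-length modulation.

In saturation I_D = ½ k_n (V_GS − V_TN)², so V_GS − V_TN = √(2 I_D / k_n) = √(2 × 1.42 / 2.38) = 1.09 V.
V_GS = 0.997 + 1.09 = 2.09 V.

V_GS = 2.09 V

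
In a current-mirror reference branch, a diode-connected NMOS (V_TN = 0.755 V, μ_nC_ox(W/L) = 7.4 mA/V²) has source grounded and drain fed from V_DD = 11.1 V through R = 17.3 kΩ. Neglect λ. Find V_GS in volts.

V_GS = 1.15 V

With gate tied to drain, V_GS = V_DS ≥ V_GS − V_TN, so the device is in saturation.
KCL at the drain: ½ k_n (V_GS − V_TN)² = (V_DD − V_GS)/R.
Let x = V_GS − 0.755. Then 64 x² + x − 10.34 = 0, giving x = 0.394 V (positive root), so V_GS = 1.15 V.
I_D = (V_DD − V_GS)/R = (11.1 − 1.15) / 17.3 = 0.575 mA.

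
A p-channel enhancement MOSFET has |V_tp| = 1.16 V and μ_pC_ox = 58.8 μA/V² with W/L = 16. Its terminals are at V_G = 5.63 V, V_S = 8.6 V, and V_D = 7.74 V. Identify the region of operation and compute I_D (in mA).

V_SG = V_S − V_G = 8.6 − 5.63 = 2.97 V; V_SD = V_S − V_D = 8.6 − 7.74 = 0.86 V.
k_p = μ_pC_ox · (W/L) = 0.9408 mA/V².
V_ov = V_SG − |V_tp| = 2.97 − 1.16 = 1.81 V.
Since V_SD = 0.86 V < V_ov = 1.81 V, the device is in the triode region.
I_D = k_p [V_ov · V_SD − ½ V_SD²] = 0.9408 × [1.81 × 0.86 − 0.5 × 0.86²] = 1.12 mA.

Triode; I_D = 1.12 mA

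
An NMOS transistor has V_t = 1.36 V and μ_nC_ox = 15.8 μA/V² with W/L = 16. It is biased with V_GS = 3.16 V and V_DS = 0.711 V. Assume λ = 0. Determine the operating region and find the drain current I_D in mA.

Triode; I_D = 0.260 mA

k_n = μ_nC_ox · (W/L) = 0.2528 mA/V².
V_ov = V_GS − V_t = 3.16 − 1.36 = 1.8 V.
Since V_DS = 0.711 V < V_ov = 1.8 V, the device is in the triode region.
I_D = k_n [V_ov · V_DS − ½ V_DS²] = 0.2528 × [1.8 × 0.711 − 0.5 × 0.711²] = 0.26 mA.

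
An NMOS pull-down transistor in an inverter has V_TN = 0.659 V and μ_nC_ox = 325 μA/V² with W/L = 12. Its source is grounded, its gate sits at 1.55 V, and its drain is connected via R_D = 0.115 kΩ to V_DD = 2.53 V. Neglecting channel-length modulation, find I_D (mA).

I_D = 1.55 mA

V_GS = V_G = 1.55 V, so V_ov = 1.55 − 0.659 = 0.891 V.
k_n = μ_nC_ox · (W/L) = 3.9 mA/V².
Assume saturation: I_D = ½ k_n V_ov² = 0.5 × 3.9 × 0.891² = 1.55 mA, giving V_DS = V_DD − I_D R_D = 2.53 − 1.55 × 0.115 = 2.35 V.
V_DS = 2.35 V ≥ V_ov = 0.891 V, confirming saturation.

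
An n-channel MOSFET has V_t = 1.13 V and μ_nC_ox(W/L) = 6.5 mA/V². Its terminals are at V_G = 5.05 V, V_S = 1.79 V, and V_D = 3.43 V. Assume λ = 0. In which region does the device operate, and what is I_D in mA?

V_GS = V_G − V_S = 5.05 − 1.79 = 3.26 V; V_DS = V_D − V_S = 3.43 − 1.79 = 1.64 V.
V_ov = V_GS − V_t = 3.26 − 1.13 = 2.13 V.
Since V_DS = 1.64 V < V_ov = 2.13 V, the device is in the triode region.
I_D = k_n [V_ov · V_DS − ½ V_DS²] = 6.5 × [2.13 × 1.64 − 0.5 × 1.64²] = 14 mA.

Triode; I_D = 14.0 mA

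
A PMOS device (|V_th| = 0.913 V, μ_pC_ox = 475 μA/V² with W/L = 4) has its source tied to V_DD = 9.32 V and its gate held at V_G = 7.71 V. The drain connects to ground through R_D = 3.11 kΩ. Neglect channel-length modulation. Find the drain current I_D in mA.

I_D = 0.462 mA

V_SG = V_DD − V_G = 9.32 − 7.71 = 1.61 V, so V_ov = 1.61 − 0.913 = 0.697 V.
k_p = μ_pC_ox · (W/L) = 1.9 mA/V².
Assume saturation: I_D = ½ k_p V_ov² = 0.5 × 1.9 × 0.697² = 0.462 mA, giving V_SD = V_DD − I_D R_D = 9.32 − 0.462 × 3.11 = 7.88 V.
V_SD = 7.88 V ≥ V_ov = 0.697 V, confirming saturation.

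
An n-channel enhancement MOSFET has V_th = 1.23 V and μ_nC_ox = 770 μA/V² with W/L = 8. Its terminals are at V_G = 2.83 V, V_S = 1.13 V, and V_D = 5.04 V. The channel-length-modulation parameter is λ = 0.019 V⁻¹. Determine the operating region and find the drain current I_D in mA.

V_GS = V_G − V_S = 2.83 − 1.13 = 1.7 V; V_DS = V_D − V_S = 5.04 − 1.13 = 3.91 V.
k_n = μ_nC_ox · (W/L) = 6.16 mA/V².
V_ov = V_GS − V_th = 1.7 − 1.23 = 0.47 V.
Since V_DS = 3.91 V ≥ V_ov = 0.47 V, the device is in saturation.
I_D = ½ k_n V_ov² (1 + λ V_DS) = 0.5 × 6.16 × 0.47² × (1 + 0.019 × 3.91) = 0.731 mA.

Saturation; I_D = 0.731 mA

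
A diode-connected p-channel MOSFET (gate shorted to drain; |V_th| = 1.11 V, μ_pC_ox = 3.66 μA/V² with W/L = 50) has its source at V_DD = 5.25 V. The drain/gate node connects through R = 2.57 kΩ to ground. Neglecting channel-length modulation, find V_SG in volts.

With gate tied to drain, V_SG = V_SD ≥ V_SG − |V_th|, so the device is in saturation.
k_p = μ_pC_ox · (W/L) = 0.183 mA/V².
KCL at the drain: ½ k_p (V_SG − |V_th|)² = (V_DD − V_SG)/R.
Let x = V_SG − 1.11. Then 0.235 x² + x − 4.14 = 0, giving x = 2.58 V (positive root), so V_SG = 3.69 V.
I_D = (V_DD − V_SG)/R = (5.25 − 3.69) / 2.57 = 0.608 mA.

V_SG = 3.69 V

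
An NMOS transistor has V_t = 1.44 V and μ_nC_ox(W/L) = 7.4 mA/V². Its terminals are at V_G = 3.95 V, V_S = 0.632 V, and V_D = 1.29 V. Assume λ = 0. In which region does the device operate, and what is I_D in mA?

V_GS = V_G − V_S = 3.95 − 0.632 = 3.32 V; V_DS = V_D − V_S = 1.29 − 0.632 = 0.658 V.
V_ov = V_GS − V_t = 3.32 − 1.44 = 1.88 V.
Since V_DS = 0.658 V < V_ov = 1.88 V, the device is in the triode region.
I_D = k_n [V_ov · V_DS − ½ V_DS²] = 7.4 × [1.88 × 0.658 − 0.5 × 0.658²] = 7.54 mA.

Triode; I_D = 7.54 mA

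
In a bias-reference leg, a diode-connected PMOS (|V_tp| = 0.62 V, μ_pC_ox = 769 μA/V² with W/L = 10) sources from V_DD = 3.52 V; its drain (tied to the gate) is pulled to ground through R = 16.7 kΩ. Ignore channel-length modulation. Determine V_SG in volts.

V_SG = 0.825 V

With gate tied to drain, V_SG = V_SD ≥ V_SG − |V_tp|, so the device is in saturation.
k_p = μ_pC_ox · (W/L) = 7.69 mA/V².
KCL at the drain: ½ k_p (V_SG − |V_tp|)² = (V_DD − V_SG)/R.
Let x = V_SG − 0.62. Then 64.2 x² + x − 2.9 = 0, giving x = 0.205 V (positive root), so V_SG = 0.825 V.
I_D = (V_DD − V_SG)/R = (3.52 − 0.825) / 16.7 = 0.161 mA.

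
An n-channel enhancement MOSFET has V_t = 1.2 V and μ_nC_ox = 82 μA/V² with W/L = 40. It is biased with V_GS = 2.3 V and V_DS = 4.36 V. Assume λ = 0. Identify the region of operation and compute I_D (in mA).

k_n = μ_nC_ox · (W/L) = 3.28 mA/V².
V_ov = V_GS − V_t = 2.3 − 1.2 = 1.1 V.
Since V_DS = 4.36 V ≥ V_ov = 1.1 V, the device is in saturation.
I_D = ½ k_n V_ov² = 0.5 × 3.28 × 1.1² = 1.98 mA.

Saturation; I_D = 1.98 mA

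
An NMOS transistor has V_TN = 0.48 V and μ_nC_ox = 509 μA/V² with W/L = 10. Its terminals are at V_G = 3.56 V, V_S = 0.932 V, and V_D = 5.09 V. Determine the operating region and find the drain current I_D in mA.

V_GS = V_G − V_S = 3.56 − 0.932 = 2.63 V; V_DS = V_D − V_S = 5.09 − 0.932 = 4.16 V.
k_n = μ_nC_ox · (W/L) = 5.09 mA/V².
V_ov = V_GS − V_TN = 2.63 − 0.48 = 2.15 V.
Since V_DS = 4.16 V ≥ V_ov = 2.15 V, the device is in saturation.
I_D = ½ k_n V_ov² = 0.5 × 5.09 × 2.15² = 11.7 mA.

Saturation; I_D = 11.7 mA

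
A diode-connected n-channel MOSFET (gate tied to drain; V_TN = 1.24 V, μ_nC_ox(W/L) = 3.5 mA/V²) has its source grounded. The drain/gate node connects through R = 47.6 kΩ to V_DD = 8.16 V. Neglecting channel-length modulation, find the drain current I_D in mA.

With gate tied to drain, V_GS = V_DS ≥ V_GS − V_TN, so the device is in saturation.
KCL at the drain: ½ k_n (V_GS − V_TN)² = (V_DD − V_GS)/R.
Let x = V_GS − 1.24. Then 83.3 x² + x − 6.92 = 0, giving x = 0.282 V (positive root), so V_GS = 1.52 V.
I_D = (V_DD − V_GS)/R = (8.16 − 1.52) / 47.6 = 0.139 mA.

I_D = 0.139 mA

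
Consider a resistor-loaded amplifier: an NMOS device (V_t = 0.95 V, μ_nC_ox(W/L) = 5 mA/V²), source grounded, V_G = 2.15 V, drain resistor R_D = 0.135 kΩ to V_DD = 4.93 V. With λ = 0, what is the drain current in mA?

V_GS = V_G = 2.15 V, so V_ov = 2.15 − 0.95 = 1.2 V.
Assume saturation: I_D = ½ k_n V_ov² = 0.5 × 5 × 1.2² = 3.6 mA, giving V_DS = V_DD − I_D R_D = 4.93 − 3.6 × 0.135 = 4.44 V.
V_DS = 4.44 V ≥ V_ov = 1.2 V, confirming saturation.

I_D = 3.60 mA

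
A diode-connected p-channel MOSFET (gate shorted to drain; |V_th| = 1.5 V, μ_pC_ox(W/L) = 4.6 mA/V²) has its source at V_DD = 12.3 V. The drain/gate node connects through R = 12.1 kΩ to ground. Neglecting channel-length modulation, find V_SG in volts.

V_SG = 2.11 V

With gate tied to drain, V_SG = V_SD ≥ V_SG − |V_th|, so the device is in saturation.
KCL at the drain: ½ k_p (V_SG − |V_th|)² = (V_DD − V_SG)/R.
Let x = V_SG − 1.5. Then 27.8 x² + x − 10.8 = 0, giving x = 0.605 V (positive root), so V_SG = 2.11 V.
I_D = (V_DD − V_SG)/R = (12.3 − 2.11) / 12.1 = 0.843 mA.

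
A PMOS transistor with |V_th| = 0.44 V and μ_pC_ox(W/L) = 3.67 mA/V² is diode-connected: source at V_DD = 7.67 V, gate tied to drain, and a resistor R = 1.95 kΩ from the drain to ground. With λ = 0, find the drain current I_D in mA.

With gate tied to drain, V_SG = V_SD ≥ V_SG − |V_th|, so the device is in saturation.
KCL at the drain: ½ k_p (V_SG − |V_th|)² = (V_DD − V_SG)/R.
Let x = V_SG − 0.44. Then 3.58 x² + x − 7.23 = 0, giving x = 1.29 V (positive root), so V_SG = 1.73 V.
I_D = (V_DD − V_SG)/R = (7.67 − 1.73) / 1.95 = 3.05 mA.

I_D = 3.05 mA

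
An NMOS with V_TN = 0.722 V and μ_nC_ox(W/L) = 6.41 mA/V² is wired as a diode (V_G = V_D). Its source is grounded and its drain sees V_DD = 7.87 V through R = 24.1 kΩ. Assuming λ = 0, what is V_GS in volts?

V_GS = 1.02 V

With gate tied to drain, V_GS = V_DS ≥ V_GS − V_TN, so the device is in saturation.
KCL at the drain: ½ k_n (V_GS − V_TN)² = (V_DD − V_GS)/R.
Let x = V_GS − 0.722. Then 77.2 x² + x − 7.148 = 0, giving x = 0.298 V (positive root), so V_GS = 1.02 V.
I_D = (V_DD − V_GS)/R = (7.87 − 1.02) / 24.1 = 0.284 mA.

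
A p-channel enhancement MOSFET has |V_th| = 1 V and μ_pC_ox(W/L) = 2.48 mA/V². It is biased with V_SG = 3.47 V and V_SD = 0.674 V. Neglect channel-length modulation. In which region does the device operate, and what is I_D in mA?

Triode; I_D = 3.57 mA

V_ov = V_SG − |V_th| = 3.47 − 1 = 2.47 V.
Since V_SD = 0.674 V < V_ov = 2.47 V, the device is in the triode region.
I_D = k_p [V_ov · V_SD − ½ V_SD²] = 2.48 × [2.47 × 0.674 − 0.5 × 0.674²] = 3.57 mA.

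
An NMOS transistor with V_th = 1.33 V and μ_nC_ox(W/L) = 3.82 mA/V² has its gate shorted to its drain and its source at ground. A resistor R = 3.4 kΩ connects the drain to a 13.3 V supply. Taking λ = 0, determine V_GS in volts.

V_GS = 2.61 V

With gate tied to drain, V_GS = V_DS ≥ V_GS − V_th, so the device is in saturation.
KCL at the drain: ½ k_n (V_GS − V_th)² = (V_DD − V_GS)/R.
Let x = V_GS − 1.33. Then 6.49 x² + x − 11.97 = 0, giving x = 1.28 V (positive root), so V_GS = 2.61 V.
I_D = (V_DD − V_GS)/R = (13.3 − 2.61) / 3.4 = 3.14 mA.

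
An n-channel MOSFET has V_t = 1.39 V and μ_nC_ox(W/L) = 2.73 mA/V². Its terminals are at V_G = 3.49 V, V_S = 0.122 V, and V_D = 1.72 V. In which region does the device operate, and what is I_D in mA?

Triode; I_D = 5.14 mA

V_GS = V_G − V_S = 3.49 − 0.122 = 3.37 V; V_DS = V_D − V_S = 1.72 − 0.122 = 1.6 V.
V_ov = V_GS − V_t = 3.37 − 1.39 = 1.98 V.
Since V_DS = 1.6 V < V_ov = 1.98 V, the device is in the triode region.
I_D = k_n [V_ov · V_DS − ½ V_DS²] = 2.73 × [1.98 × 1.6 − 0.5 × 1.6²] = 5.14 mA.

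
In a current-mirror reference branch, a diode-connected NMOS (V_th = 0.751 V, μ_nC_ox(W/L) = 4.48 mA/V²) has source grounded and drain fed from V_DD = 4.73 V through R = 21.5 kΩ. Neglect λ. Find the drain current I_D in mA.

With gate tied to drain, V_GS = V_DS ≥ V_GS − V_th, so the device is in saturation.
KCL at the drain: ½ k_n (V_GS − V_th)² = (V_DD − V_GS)/R.
Let x = V_GS − 0.751. Then 48.2 x² + x − 3.979 = 0, giving x = 0.277 V (positive root), so V_GS = 1.03 V.
I_D = (V_DD − V_GS)/R = (4.73 − 1.03) / 21.5 = 0.172 mA.

I_D = 0.172 mA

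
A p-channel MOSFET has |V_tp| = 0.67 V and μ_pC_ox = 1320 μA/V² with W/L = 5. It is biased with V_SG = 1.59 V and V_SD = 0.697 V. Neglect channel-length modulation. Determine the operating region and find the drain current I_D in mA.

k_p = μ_pC_ox · (W/L) = 6.6 mA/V².
V_ov = V_SG − |V_tp| = 1.59 − 0.67 = 0.92 V.
Since V_SD = 0.697 V < V_ov = 0.92 V, the device is in the triode region.
I_D = k_p [V_ov · V_SD − ½ V_SD²] = 6.6 × [0.92 × 0.697 − 0.5 × 0.697²] = 2.63 mA.

Triode; I_D = 2.63 mA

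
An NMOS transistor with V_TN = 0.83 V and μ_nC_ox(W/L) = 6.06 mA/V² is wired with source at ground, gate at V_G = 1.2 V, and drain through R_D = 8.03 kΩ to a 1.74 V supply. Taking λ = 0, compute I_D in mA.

I_D = 0.203 mA

V_GS = V_G = 1.2 V, so V_ov = 1.2 − 0.83 = 0.37 V.
Assume saturation: I_D = ½ k_n V_ov² = 0.5 × 6.06 × 0.37² = 0.415 mA, giving V_DS = V_DD − I_D R_D = 1.74 − 0.415 × 8.03 = -1.59 V.
But -1.59 V < V_ov = 0.37 V, so the device is actually in triode.
In triode I_D = k_n[V_ov V_DS − ½ V_DS²] and I_D = (V_DD − V_DS)/R_D. Equating: 24.3 V_DS² − 19 V_DS + 1.74 = 0, giving V_DS = 0.106 V (the root below V_ov).
I_D = (1.74 − 0.106) / 8.03 = 0.203 mA.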